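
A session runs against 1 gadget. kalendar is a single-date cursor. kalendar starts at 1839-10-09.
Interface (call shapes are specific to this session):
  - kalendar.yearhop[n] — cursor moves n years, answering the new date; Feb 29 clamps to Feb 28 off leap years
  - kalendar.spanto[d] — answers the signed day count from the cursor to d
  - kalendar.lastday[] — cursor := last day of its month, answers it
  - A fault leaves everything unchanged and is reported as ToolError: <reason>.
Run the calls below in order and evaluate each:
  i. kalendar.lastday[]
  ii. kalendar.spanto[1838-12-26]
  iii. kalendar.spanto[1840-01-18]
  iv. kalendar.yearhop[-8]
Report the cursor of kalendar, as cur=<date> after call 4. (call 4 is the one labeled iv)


Answer: cur=1831-10-31

Derivation:
Do: kalendar.lastday[]
See: 1839-10-31
Do: kalendar.spanto[1838-12-26]
See: -309
Do: kalendar.spanto[1840-01-18]
See: 79
Do: kalendar.yearhop[-8]
See: 1831-10-31


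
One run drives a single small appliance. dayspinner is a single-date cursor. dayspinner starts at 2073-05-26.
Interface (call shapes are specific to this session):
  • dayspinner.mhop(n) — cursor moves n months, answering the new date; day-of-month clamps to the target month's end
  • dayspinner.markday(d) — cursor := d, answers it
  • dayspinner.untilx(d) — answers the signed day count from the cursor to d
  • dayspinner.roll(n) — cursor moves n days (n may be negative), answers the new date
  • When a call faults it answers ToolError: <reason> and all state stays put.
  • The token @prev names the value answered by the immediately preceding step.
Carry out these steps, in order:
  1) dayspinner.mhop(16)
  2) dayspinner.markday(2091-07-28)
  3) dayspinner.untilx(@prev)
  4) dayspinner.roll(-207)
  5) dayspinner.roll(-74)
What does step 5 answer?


Answer: 2090-10-20

Derivation:
> dayspinner.mhop n=16
  2074-09-26
> dayspinner.markday d=2091-07-28
  2091-07-28
> dayspinner.untilx d=@prev
  0
> dayspinner.roll n=-207
  2091-01-02
> dayspinner.roll n=-74
  2090-10-20


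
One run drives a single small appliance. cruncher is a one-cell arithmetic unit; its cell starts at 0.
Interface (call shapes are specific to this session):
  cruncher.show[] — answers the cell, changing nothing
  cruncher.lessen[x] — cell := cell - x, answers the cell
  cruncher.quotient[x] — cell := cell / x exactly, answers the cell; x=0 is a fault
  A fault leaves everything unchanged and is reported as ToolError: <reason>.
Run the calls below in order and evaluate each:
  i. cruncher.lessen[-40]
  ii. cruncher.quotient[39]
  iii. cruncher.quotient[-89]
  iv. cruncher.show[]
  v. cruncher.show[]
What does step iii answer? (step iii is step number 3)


Answer: -40/3471

Derivation:
~$ cruncher.lessen x→-40
[out] 40
~$ cruncher.quotient x→39
[out] 40/39
~$ cruncher.quotient x→-89
[out] -40/3471
~$ cruncher.show
[out] -40/3471
~$ cruncher.show
[out] -40/3471


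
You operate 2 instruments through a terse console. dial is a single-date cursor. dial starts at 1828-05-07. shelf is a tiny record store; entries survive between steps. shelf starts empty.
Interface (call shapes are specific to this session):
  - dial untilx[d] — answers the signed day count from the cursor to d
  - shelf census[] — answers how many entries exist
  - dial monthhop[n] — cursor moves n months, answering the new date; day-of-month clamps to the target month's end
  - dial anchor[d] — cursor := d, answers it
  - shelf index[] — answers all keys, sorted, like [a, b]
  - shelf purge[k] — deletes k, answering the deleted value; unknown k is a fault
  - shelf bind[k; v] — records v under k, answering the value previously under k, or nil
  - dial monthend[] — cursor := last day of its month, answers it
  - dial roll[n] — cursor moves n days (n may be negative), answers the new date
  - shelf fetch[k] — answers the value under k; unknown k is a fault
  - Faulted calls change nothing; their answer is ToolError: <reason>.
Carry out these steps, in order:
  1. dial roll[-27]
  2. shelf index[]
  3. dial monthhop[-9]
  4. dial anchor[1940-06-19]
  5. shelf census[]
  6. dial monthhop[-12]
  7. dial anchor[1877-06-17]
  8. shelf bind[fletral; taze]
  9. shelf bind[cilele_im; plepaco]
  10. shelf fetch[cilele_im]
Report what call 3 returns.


I use dial roll using n: -27, → 1828-04-10.
Next I call shelf index(), → [].
Using dial monthhop using n: -9, — result: 1827-07-10.
I use dial anchor using d: 1940-06-19: 1940-06-19.
Next I call shelf census(), yielding 0.
Calling dial monthhop using n: -12, which returns 1939-06-19.
I use dial anchor using d: 1877-06-17, and see 1877-06-17.
I call shelf bind using k: fletral, v: taze, and observe nil.
I try shelf bind using k: cilele_im, v: plepaco: nil.
I invoke shelf fetch using k: cilele_im, and observe plepaco.

Answer: 1827-07-10


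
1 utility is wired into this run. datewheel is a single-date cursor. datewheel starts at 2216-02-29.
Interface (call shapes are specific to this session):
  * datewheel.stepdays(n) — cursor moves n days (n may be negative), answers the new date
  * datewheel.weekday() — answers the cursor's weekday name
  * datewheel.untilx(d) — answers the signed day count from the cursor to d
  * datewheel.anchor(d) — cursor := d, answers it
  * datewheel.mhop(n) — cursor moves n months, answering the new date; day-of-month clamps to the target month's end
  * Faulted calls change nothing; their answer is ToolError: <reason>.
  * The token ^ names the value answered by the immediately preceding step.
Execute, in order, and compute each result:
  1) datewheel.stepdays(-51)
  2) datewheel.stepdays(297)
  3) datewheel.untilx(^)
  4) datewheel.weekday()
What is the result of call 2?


>> datewheel.stepdays(n='-51')
<< 2216-01-09
>> datewheel.stepdays(n='297')
<< 2216-11-01
>> datewheel.untilx(d='^')
<< 0
>> datewheel.weekday()
<< Friday

Answer: 2216-11-01


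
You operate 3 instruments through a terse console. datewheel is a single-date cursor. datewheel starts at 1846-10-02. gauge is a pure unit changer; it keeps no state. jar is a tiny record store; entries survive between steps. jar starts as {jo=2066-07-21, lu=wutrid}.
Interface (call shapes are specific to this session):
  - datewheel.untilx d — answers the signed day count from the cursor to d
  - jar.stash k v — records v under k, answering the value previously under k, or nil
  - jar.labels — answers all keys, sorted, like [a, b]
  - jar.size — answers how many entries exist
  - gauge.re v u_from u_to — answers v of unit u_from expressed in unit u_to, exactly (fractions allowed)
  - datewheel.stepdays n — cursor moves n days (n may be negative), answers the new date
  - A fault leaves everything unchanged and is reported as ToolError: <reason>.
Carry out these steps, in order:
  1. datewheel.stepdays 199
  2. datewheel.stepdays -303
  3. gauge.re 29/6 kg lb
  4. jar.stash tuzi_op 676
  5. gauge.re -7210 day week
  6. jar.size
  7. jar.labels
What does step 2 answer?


Answer: 1846-06-20

Derivation:
Do: datewheel.stepdays[199]
See: 1847-04-19
Do: datewheel.stepdays[-303]
See: 1846-06-20
Do: gauge.re[29/6; kg; lb]
See: 1450000000/136077711
Do: jar.stash[tuzi_op; 676]
See: nil
Do: gauge.re[-7210; day; week]
See: -1030
Do: jar.size[]
See: 3
Do: jar.labels[]
See: [jo, lu, tuzi_op]


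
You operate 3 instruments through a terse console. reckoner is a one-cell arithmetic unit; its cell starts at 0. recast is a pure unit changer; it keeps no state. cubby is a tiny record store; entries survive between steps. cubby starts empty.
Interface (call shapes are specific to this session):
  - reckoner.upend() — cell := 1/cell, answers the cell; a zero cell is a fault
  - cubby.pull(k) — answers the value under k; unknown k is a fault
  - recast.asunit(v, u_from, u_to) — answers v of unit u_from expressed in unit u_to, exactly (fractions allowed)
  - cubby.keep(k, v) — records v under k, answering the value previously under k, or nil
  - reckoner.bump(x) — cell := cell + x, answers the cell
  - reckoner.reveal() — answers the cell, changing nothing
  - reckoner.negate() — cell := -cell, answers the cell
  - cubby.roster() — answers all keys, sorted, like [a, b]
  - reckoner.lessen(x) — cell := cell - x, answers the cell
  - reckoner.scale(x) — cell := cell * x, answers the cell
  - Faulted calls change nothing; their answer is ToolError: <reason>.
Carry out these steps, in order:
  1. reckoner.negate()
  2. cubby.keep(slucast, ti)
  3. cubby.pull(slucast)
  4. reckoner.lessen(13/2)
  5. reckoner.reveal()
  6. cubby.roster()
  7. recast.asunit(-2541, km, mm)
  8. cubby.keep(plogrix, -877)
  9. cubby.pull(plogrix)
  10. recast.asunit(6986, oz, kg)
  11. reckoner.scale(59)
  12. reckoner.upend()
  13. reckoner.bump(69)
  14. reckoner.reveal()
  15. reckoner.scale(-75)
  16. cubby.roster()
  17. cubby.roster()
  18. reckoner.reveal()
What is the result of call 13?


Answer: 52921/767

Derivation:
> reckoner.negate
= 0
> cubby.keep slucast ti
= nil
> cubby.pull slucast
= ti
> reckoner.lessen 13/2
= -13/2
> reckoner.reveal
= -13/2
> cubby.roster
= [slucast]
> recast.asunit -2541 km mm
= -2541000000
> cubby.keep plogrix -877
= nil
> cubby.pull plogrix
= -877
> recast.asunit 6986 oz kg
= 158439814841/800000000
> reckoner.scale 59
= -767/2
> reckoner.upend
= -2/767
> reckoner.bump 69
= 52921/767
> reckoner.reveal
= 52921/767
> reckoner.scale -75
= -3969075/767
> cubby.roster
= [plogrix, slucast]
> cubby.roster
= [plogrix, slucast]
> reckoner.reveal
= -3969075/767


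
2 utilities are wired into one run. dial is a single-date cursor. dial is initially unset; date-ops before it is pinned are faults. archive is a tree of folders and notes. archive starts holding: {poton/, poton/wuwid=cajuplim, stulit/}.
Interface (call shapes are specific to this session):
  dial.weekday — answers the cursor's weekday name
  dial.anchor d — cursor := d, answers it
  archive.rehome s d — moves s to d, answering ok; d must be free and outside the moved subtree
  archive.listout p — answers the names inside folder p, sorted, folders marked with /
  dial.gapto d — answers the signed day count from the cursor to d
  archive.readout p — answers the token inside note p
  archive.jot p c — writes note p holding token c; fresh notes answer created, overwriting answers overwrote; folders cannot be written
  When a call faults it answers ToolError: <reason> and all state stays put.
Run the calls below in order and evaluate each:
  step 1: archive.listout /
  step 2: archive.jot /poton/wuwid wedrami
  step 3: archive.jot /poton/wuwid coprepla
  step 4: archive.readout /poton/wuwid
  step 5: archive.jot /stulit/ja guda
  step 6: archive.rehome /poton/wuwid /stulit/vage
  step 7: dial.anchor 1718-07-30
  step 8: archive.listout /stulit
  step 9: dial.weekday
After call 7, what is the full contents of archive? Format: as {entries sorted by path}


-- 1. archive.listout(p=/) => [poton/, stulit/]
-- 2. archive.jot(p=/poton/wuwid, c=wedrami) => overwrote
-- 3. archive.jot(p=/poton/wuwid, c=coprepla) => overwrote
-- 4. archive.readout(p=/poton/wuwid) => coprepla
-- 5. archive.jot(p=/stulit/ja, c=guda) => created
-- 6. archive.rehome(s=/poton/wuwid, d=/stulit/vage) => ok
-- 7. dial.anchor(d=1718-07-30) => 1718-07-30
-- 8. archive.listout(p=/stulit) => [ja, vage]
-- 9. dial.weekday() => Saturday

Answer: {poton/, stulit/, stulit/ja=guda, stulit/vage=coprepla}


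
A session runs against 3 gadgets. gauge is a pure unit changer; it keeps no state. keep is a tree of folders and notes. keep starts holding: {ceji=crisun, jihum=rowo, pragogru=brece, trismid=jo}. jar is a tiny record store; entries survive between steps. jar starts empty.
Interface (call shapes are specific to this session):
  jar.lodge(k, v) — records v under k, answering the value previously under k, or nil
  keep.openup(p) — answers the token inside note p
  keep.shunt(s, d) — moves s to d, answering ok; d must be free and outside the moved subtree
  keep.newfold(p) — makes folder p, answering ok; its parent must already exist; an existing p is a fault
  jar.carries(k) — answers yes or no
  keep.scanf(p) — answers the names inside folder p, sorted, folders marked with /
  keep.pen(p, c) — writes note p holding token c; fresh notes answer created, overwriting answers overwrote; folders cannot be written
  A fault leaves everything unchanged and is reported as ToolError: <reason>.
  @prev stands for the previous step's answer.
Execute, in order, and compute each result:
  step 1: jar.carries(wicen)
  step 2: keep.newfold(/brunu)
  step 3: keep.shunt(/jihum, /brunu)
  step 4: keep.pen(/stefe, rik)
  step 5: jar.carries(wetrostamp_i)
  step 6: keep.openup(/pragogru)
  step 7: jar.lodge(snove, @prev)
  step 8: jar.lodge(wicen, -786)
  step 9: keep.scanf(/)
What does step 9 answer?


Do: carries[k=wicen]
See: no
Do: newfold[p=/brunu]
See: ok
Do: shunt[s=/jihum; d=/brunu]
See: ToolError: exists
Do: pen[p=/stefe; c=rik]
See: created
Do: carries[k=wetrostamp_i]
See: no
Do: openup[p=/pragogru]
See: brece
Do: lodge[k=snove; v=@prev]
See: nil
Do: lodge[k=wicen; v=-786]
See: nil
Do: scanf[p=/]
See: [brunu/, ceji, jihum, pragogru, stefe, trismid]

Answer: [brunu/, ceji, jihum, pragogru, stefe, trismid]


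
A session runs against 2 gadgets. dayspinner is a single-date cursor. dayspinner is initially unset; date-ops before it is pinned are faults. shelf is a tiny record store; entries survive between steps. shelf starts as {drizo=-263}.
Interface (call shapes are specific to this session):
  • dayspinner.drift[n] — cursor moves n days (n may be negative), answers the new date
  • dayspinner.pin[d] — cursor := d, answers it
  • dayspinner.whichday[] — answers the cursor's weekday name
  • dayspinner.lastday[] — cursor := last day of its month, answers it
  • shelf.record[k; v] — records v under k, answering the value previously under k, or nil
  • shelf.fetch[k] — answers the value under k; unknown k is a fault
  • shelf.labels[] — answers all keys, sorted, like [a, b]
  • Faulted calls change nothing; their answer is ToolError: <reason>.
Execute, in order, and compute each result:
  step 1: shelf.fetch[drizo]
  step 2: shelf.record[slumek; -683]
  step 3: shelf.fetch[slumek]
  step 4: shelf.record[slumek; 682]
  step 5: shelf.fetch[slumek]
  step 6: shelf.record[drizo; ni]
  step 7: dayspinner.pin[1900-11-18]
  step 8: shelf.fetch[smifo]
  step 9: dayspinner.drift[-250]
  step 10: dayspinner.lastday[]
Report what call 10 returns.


% shelf.fetch k→drizo
  -263
% shelf.record k→slumek v→-683
  nil
% shelf.fetch k→slumek
  -683
% shelf.record k→slumek v→682
  -683
% shelf.fetch k→slumek
  682
% shelf.record k→drizo v→ni
  -263
% dayspinner.pin d→1900-11-18
  1900-11-18
% shelf.fetch k→smifo
  ToolError: no such key smifo
% dayspinner.drift n→-250
  1900-03-13
% dayspinner.lastday
  1900-03-31

Answer: 1900-03-31


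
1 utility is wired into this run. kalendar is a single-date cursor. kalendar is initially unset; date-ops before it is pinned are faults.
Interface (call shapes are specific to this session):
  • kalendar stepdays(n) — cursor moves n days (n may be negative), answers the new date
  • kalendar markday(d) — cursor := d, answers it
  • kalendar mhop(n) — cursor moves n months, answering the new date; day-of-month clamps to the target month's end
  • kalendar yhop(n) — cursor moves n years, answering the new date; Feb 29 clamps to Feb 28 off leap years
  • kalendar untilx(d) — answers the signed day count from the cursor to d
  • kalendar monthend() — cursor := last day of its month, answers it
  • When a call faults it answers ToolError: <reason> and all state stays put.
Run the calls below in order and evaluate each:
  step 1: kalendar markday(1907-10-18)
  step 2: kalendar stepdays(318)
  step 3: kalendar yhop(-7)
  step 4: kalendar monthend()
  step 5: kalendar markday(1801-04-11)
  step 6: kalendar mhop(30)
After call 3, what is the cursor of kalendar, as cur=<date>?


→ kalendar markday(d='1907-10-18')
← 1907-10-18
→ kalendar stepdays(n='318')
← 1908-08-31
→ kalendar yhop(n='-7')
← 1901-08-31
→ kalendar monthend()
← 1901-08-31
→ kalendar markday(d='1801-04-11')
← 1801-04-11
→ kalendar mhop(n='30')
← 1803-10-11

Answer: cur=1901-08-31


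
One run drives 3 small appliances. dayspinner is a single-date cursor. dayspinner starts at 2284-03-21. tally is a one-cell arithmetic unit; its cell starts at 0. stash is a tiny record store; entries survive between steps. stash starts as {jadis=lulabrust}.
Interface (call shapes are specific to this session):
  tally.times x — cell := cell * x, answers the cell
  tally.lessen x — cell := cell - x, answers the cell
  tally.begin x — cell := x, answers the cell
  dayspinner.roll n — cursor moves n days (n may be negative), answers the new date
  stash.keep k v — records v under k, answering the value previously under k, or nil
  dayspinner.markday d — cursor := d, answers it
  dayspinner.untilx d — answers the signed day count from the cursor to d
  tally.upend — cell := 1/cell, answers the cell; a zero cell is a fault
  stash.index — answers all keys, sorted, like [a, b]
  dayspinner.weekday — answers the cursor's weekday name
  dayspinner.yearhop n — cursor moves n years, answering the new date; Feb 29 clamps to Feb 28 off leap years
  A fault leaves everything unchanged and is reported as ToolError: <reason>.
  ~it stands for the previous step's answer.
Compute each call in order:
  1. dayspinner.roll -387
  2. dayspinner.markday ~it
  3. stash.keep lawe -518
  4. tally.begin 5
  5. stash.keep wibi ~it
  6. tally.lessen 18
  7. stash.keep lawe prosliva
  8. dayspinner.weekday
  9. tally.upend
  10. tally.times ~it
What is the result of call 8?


I run dayspinner.roll with -387, which returns 2283-02-28.
I invoke dayspinner.markday with ~it, and observe 2283-02-28.
Then stash.keep with lawe, -518, and get nil.
I use tally.begin with 5, and get 5.
Next I call stash.keep with wibi, ~it, → nil.
I invoke tally.lessen with 18, and observe -13.
I use stash.keep with lawe, prosliva, and observe -518.
I run dayspinner.weekday(), which returns Wednesday.
Using tally.upend(), yielding -1/13.
I invoke tally.times with ~it, and see 1/169.

Answer: Wednesday


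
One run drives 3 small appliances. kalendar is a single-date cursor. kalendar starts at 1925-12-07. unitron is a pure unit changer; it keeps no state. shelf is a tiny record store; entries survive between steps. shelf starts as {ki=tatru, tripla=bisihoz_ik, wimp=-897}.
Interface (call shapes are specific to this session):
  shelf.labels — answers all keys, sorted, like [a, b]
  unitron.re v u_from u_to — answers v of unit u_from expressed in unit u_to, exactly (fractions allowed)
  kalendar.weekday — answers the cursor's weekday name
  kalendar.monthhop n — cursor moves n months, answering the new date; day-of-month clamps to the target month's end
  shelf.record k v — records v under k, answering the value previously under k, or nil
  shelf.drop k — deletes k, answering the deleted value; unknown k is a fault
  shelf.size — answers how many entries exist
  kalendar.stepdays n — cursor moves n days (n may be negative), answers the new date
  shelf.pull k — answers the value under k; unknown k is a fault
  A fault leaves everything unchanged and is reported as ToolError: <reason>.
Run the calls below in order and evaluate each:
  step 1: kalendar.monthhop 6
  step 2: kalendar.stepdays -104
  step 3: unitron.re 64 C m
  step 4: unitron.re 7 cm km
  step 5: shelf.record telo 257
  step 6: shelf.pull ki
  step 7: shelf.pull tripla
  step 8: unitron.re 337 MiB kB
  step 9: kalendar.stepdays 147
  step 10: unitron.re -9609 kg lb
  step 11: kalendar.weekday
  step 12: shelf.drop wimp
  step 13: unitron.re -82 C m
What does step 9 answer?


Answer: 1926-07-20

Derivation:
;; 1. kalendar.monthhop(6) ~> 1926-06-07
;; 2. kalendar.stepdays(-104) ~> 1926-02-23
;; 3. unitron.re(64, C, m) ~> ToolError: incompatible units
;; 4. unitron.re(7, cm, km) ~> 7/100000
;; 5. shelf.record(telo, 257) ~> nil
;; 6. shelf.pull(ki) ~> tatru
;; 7. shelf.pull(tripla) ~> bisihoz_ik
;; 8. unitron.re(337, MiB, kB) ~> 44171264/125
;; 9. kalendar.stepdays(147) ~> 1926-07-20
;; 10. unitron.re(-9609, kg, lb) ~> -960900000000/45359237
;; 11. kalendar.weekday() ~> Tuesday
;; 12. shelf.drop(wimp) ~> -897
;; 13. unitron.re(-82, C, m) ~> ToolError: incompatible units


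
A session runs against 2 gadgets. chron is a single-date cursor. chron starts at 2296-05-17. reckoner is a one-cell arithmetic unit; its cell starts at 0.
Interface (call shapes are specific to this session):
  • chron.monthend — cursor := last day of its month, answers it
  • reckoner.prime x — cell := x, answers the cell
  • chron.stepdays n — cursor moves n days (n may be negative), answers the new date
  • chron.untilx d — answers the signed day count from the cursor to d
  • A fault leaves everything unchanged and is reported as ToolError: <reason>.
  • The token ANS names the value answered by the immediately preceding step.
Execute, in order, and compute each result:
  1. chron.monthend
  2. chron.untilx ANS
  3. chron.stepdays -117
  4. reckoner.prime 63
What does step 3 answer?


Answer: 2296-02-04

Derivation:
Act: chron.monthend[]
Obs: 2296-05-31
Act: chron.untilx[d→ANS]
Obs: 0
Act: chron.stepdays[n→-117]
Obs: 2296-02-04
Act: reckoner.prime[x→63]
Obs: 63


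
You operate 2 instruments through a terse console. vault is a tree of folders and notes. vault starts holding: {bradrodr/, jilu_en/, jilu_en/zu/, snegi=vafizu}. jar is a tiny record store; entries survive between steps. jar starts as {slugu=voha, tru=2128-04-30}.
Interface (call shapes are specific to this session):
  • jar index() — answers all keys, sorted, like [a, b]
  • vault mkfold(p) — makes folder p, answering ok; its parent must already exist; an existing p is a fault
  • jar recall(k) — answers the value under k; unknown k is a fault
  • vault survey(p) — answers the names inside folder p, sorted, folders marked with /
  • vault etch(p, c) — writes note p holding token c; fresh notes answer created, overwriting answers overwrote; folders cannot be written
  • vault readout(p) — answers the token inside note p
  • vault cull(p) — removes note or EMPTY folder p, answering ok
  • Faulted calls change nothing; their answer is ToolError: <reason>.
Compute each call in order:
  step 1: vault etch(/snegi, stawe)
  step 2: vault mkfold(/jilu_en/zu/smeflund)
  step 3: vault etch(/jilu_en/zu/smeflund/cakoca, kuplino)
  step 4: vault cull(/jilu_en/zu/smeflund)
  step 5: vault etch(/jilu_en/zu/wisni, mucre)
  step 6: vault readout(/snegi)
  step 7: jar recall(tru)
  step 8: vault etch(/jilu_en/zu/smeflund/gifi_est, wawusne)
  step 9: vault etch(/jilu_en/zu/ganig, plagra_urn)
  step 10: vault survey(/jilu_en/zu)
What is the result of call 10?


Answer: [ganig, smeflund/, wisni]

Derivation:
Do: vault etch[p='/snegi'; c='stawe']
See: overwrote
Do: vault mkfold[p='/jilu_en/zu/smeflund']
See: ok
Do: vault etch[p='/jilu_en/zu/smeflund/cakoca'; c='kuplino']
See: created
Do: vault cull[p='/jilu_en/zu/smeflund']
See: ToolError: not empty
Do: vault etch[p='/jilu_en/zu/wisni'; c='mucre']
See: created
Do: vault readout[p='/snegi']
See: stawe
Do: jar recall[k='tru']
See: 2128-04-30
Do: vault etch[p='/jilu_en/zu/smeflund/gifi_est'; c='wawusne']
See: created
Do: vault etch[p='/jilu_en/zu/ganig'; c='plagra_urn']
See: created
Do: vault survey[p='/jilu_en/zu']
See: [ganig, smeflund/, wisni]


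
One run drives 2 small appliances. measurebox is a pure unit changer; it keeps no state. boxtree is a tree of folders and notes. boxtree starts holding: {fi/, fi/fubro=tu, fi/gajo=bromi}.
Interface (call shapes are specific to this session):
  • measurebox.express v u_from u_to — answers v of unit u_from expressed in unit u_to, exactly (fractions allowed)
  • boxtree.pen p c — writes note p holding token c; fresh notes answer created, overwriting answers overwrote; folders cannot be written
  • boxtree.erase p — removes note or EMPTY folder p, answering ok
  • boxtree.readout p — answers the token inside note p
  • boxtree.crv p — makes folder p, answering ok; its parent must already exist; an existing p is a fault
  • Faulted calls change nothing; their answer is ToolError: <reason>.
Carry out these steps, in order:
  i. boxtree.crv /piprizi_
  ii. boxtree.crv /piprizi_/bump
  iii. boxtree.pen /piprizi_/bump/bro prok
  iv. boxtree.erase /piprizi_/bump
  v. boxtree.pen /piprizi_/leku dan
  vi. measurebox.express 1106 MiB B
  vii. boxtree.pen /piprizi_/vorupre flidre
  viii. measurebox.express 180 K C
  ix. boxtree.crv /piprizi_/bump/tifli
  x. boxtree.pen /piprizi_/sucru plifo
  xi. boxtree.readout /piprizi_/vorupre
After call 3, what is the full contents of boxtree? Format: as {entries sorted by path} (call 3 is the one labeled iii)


Answer: {fi/, fi/fubro=tu, fi/gajo=bromi, piprizi_/, piprizi_/bump/, piprizi_/bump/bro=prok}

Derivation:
·→ boxtree.crv(p: /piprizi_)
·← ok
·→ boxtree.crv(p: /piprizi_/bump)
·← ok
·→ boxtree.pen(p: /piprizi_/bump/bro, c: prok)
·← created
·→ boxtree.erase(p: /piprizi_/bump)
·← ToolError: not empty
·→ boxtree.pen(p: /piprizi_/leku, c: dan)
·← created
·→ measurebox.express(v: 1106, u_from: MiB, u_to: B)
·← 1159725056
·→ boxtree.pen(p: /piprizi_/vorupre, c: flidre)
·← created
·→ measurebox.express(v: 180, u_from: K, u_to: C)
·← -1863/20
·→ boxtree.crv(p: /piprizi_/bump/tifli)
·← ok
·→ boxtree.pen(p: /piprizi_/sucru, c: plifo)
·← created
·→ boxtree.readout(p: /piprizi_/vorupre)
·← flidre


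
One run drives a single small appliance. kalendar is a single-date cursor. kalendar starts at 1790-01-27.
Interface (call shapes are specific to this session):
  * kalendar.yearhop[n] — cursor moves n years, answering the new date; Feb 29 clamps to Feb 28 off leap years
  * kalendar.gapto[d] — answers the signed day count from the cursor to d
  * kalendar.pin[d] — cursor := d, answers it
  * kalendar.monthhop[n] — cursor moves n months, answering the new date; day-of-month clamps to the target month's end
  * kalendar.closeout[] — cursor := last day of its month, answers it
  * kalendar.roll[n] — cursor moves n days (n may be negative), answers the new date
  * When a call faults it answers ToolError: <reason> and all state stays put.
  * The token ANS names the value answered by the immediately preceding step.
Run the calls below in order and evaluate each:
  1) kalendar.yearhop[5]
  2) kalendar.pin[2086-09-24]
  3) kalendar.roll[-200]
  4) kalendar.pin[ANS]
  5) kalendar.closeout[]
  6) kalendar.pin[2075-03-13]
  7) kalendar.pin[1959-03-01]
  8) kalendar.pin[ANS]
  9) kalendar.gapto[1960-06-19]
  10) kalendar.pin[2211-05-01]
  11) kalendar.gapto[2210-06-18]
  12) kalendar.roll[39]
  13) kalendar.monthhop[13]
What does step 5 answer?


% kalendar.yearhop 5
:: 1795-01-27
% kalendar.pin 2086-09-24
:: 2086-09-24
% kalendar.roll -200
:: 2086-03-08
% kalendar.pin ANS
:: 2086-03-08
% kalendar.closeout
:: 2086-03-31
% kalendar.pin 2075-03-13
:: 2075-03-13
% kalendar.pin 1959-03-01
:: 1959-03-01
% kalendar.pin ANS
:: 1959-03-01
% kalendar.gapto 1960-06-19
:: 476
% kalendar.pin 2211-05-01
:: 2211-05-01
% kalendar.gapto 2210-06-18
:: -317
% kalendar.roll 39
:: 2211-06-09
% kalendar.monthhop 13
:: 2212-07-09

Answer: 2086-03-31


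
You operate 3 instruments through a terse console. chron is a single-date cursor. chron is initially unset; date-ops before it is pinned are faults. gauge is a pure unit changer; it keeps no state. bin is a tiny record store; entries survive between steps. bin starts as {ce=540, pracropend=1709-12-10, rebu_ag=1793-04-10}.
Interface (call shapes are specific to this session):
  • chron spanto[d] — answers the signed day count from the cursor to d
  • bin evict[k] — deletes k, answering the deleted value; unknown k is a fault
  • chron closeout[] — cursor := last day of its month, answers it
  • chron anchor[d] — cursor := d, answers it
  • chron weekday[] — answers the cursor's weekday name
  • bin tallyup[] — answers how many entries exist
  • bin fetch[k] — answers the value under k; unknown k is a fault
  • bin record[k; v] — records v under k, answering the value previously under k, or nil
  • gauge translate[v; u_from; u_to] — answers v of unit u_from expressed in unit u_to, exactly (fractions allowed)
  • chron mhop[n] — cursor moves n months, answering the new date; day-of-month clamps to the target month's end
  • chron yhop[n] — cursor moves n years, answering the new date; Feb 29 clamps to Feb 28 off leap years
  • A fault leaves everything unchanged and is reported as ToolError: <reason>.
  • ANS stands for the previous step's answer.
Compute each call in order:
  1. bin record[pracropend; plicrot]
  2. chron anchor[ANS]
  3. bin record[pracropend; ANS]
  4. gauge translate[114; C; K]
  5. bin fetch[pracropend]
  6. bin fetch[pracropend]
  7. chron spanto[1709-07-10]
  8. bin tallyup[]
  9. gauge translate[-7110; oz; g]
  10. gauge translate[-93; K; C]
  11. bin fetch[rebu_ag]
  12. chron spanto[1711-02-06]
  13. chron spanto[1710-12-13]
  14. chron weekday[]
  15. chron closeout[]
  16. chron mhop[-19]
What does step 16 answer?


% 1. bin record(k=pracropend, v=plicrot) == 1709-12-10
% 2. chron anchor(d=ANS) == 1709-12-10
% 3. bin record(k=pracropend, v=ANS) == plicrot
% 4. gauge translate(v=114, u_from=C, u_to=K) == 7743/20
% 5. bin fetch(k=pracropend) == 1709-12-10
% 6. bin fetch(k=pracropend) == 1709-12-10
% 7. chron spanto(d=1709-07-10) == -153
% 8. bin tallyup() == 3
% 9. gauge translate(v=-7110, u_from=oz, u_to=g) == -32250417507/160000
% 10. gauge translate(v=-93, u_from=K, u_to=C) == -7323/20
% 11. bin fetch(k=rebu_ag) == 1793-04-10
% 12. chron spanto(d=1711-02-06) == 423
% 13. chron spanto(d=1710-12-13) == 368
% 14. chron weekday() == Tuesday
% 15. chron closeout() == 1709-12-31
% 16. chron mhop(n=-19) == 1708-05-31

Answer: 1708-05-31


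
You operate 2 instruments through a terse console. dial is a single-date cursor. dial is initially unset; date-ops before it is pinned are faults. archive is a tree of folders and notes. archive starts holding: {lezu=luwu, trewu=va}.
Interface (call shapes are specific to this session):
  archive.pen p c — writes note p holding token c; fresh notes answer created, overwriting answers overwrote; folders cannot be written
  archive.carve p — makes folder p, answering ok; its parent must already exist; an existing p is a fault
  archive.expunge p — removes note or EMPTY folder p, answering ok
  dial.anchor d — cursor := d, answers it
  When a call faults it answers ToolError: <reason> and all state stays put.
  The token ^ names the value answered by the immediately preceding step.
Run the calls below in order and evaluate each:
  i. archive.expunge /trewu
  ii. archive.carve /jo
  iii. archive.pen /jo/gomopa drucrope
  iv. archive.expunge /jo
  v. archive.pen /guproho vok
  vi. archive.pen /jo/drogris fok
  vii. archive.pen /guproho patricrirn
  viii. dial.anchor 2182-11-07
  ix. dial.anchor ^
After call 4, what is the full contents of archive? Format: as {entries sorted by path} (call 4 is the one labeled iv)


-- 1. archive.expunge(p=/trewu) ~> ok
-- 2. archive.carve(p=/jo) ~> ok
-- 3. archive.pen(p=/jo/gomopa, c=drucrope) ~> created
-- 4. archive.expunge(p=/jo) ~> ToolError: not empty
-- 5. archive.pen(p=/guproho, c=vok) ~> created
-- 6. archive.pen(p=/jo/drogris, c=fok) ~> created
-- 7. archive.pen(p=/guproho, c=patricrirn) ~> overwrote
-- 8. dial.anchor(d=2182-11-07) ~> 2182-11-07
-- 9. dial.anchor(d=^) ~> 2182-11-07

Answer: {jo/, jo/gomopa=drucrope, lezu=luwu}


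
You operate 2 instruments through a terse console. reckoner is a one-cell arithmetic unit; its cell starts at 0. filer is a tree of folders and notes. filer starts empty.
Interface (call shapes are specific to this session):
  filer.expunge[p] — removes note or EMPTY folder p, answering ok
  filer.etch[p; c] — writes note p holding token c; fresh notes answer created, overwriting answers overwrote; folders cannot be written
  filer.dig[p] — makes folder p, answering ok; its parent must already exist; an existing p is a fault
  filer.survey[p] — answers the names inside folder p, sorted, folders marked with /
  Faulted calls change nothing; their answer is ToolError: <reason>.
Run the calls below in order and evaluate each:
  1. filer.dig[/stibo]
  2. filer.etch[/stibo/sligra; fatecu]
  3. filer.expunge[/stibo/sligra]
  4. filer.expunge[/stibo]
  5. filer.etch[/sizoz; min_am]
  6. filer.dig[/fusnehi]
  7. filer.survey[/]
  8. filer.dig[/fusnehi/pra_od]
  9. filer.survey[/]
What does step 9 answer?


→ filer.dig(p='/stibo')
← ok
→ filer.etch(p='/stibo/sligra', c='fatecu')
← created
→ filer.expunge(p='/stibo/sligra')
← ok
→ filer.expunge(p='/stibo')
← ok
→ filer.etch(p='/sizoz', c='min_am')
← created
→ filer.dig(p='/fusnehi')
← ok
→ filer.survey(p='/')
← [fusnehi/, sizoz]
→ filer.dig(p='/fusnehi/pra_od')
← ok
→ filer.survey(p='/')
← [fusnehi/, sizoz]

Answer: [fusnehi/, sizoz]


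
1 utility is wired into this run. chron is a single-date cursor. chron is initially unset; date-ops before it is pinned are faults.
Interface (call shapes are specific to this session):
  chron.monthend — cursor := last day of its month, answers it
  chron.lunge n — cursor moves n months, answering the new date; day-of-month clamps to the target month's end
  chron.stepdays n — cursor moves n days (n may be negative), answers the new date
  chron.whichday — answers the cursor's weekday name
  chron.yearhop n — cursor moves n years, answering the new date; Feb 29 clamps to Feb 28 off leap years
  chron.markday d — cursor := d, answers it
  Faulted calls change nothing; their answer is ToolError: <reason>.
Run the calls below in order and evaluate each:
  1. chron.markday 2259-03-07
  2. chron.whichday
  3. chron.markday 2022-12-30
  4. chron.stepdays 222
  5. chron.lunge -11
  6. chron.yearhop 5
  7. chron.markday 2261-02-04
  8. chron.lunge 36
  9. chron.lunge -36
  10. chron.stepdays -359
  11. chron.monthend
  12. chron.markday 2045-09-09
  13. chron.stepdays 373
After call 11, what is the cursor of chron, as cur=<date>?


Answer: cur=2260-02-29

Derivation:
Step: chron.markday[2259-03-07]
Result: 2259-03-07
Step: chron.whichday[]
Result: Monday
Step: chron.markday[2022-12-30]
Result: 2022-12-30
Step: chron.stepdays[222]
Result: 2023-08-09
Step: chron.lunge[-11]
Result: 2022-09-09
Step: chron.yearhop[5]
Result: 2027-09-09
Step: chron.markday[2261-02-04]
Result: 2261-02-04
Step: chron.lunge[36]
Result: 2264-02-04
Step: chron.lunge[-36]
Result: 2261-02-04
Step: chron.stepdays[-359]
Result: 2260-02-11
Step: chron.monthend[]
Result: 2260-02-29
Step: chron.markday[2045-09-09]
Result: 2045-09-09
Step: chron.stepdays[373]
Result: 2046-09-17


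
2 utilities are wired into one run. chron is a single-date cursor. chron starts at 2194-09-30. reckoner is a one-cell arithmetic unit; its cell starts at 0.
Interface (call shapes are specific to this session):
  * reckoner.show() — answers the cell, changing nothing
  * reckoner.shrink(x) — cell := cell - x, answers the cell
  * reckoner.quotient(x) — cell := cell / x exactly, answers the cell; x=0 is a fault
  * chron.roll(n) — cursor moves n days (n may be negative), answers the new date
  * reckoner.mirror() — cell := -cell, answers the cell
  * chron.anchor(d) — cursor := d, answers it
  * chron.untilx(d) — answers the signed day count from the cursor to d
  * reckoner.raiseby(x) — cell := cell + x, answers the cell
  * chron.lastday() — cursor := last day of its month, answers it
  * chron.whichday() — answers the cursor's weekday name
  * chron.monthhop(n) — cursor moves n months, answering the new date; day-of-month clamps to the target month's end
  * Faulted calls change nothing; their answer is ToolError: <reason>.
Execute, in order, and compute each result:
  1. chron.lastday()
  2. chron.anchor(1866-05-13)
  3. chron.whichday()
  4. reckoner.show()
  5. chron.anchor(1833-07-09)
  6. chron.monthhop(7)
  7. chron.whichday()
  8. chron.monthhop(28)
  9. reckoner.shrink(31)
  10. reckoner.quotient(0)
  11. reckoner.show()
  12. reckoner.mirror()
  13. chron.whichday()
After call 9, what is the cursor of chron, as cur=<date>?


Answer: cur=1836-06-09

Derivation:
Calling lastday(), and get 2194-09-30.
Invoking anchor using d='1866-05-13', and see 1866-05-13.
Using whichday(), and get Sunday.
Then show(), and observe 0.
Invoking anchor using d='1833-07-09', which returns 1833-07-09.
Next I call monthhop using n='7', and observe 1834-02-09.
I try whichday, yielding Sunday.
Then monthhop using n='28': 1836-06-09.
Using shrink using x='31', and get -31.
Invoking quotient using x='0', and observe ToolError: division by zero.
Invoking show: -31.
Using mirror, which returns 31.
Now I run whichday(), and get Thursday.


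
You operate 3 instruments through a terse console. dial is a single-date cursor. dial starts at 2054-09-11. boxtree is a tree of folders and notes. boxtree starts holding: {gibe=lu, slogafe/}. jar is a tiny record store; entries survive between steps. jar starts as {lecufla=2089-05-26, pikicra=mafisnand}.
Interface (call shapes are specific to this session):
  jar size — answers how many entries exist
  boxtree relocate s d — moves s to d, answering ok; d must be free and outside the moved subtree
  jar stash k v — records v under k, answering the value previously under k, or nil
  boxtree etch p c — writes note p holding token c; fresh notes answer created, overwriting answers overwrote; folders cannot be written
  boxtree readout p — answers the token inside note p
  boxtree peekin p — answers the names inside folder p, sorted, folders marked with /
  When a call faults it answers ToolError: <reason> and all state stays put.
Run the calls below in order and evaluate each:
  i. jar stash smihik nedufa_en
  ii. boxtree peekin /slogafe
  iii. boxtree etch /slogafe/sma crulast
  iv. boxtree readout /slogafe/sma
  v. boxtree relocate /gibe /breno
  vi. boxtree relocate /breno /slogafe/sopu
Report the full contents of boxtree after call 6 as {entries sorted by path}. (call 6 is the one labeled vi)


Answer: {slogafe/, slogafe/sma=crulast, slogafe/sopu=lu}

Derivation:
→ jar stash(k=smihik, v=nedufa_en)
← nil
→ boxtree peekin(p=/slogafe)
← []
→ boxtree etch(p=/slogafe/sma, c=crulast)
← created
→ boxtree readout(p=/slogafe/sma)
← crulast
→ boxtree relocate(s=/gibe, d=/breno)
← ok
→ boxtree relocate(s=/breno, d=/slogafe/sopu)
← ok


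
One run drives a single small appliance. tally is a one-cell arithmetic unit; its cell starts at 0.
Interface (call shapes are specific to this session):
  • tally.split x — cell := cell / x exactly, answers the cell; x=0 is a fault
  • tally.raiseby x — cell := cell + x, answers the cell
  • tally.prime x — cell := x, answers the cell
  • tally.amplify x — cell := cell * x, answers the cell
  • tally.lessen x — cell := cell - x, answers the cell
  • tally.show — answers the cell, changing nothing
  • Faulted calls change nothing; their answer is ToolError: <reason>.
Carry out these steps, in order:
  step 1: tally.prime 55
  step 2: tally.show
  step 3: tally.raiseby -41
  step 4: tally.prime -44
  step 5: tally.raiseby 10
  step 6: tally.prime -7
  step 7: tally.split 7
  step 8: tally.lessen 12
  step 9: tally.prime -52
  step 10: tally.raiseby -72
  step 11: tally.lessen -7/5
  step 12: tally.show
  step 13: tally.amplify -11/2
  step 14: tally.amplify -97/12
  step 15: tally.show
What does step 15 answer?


Answer: -654071/120

Derivation:
>>> tally.prime x='55'
:: 55
>>> tally.show
:: 55
>>> tally.raiseby x='-41'
:: 14
>>> tally.prime x='-44'
:: -44
>>> tally.raiseby x='10'
:: -34
>>> tally.prime x='-7'
:: -7
>>> tally.split x='7'
:: -1
>>> tally.lessen x='12'
:: -13
>>> tally.prime x='-52'
:: -52
>>> tally.raiseby x='-72'
:: -124
>>> tally.lessen x='-7/5'
:: -613/5
>>> tally.show
:: -613/5
>>> tally.amplify x='-11/2'
:: 6743/10
>>> tally.amplify x='-97/12'
:: -654071/120
>>> tally.show
:: -654071/120
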